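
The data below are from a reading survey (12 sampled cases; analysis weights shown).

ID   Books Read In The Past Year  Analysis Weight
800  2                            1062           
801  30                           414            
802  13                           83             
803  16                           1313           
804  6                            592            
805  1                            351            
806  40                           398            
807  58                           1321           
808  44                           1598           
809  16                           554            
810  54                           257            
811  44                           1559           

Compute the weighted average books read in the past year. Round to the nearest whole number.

Weighted sum = 2×1062 + 30×414 + 13×83 + 16×1313 + 6×592 + 1×351 + 40×398 + 58×1321 + 44×1598 + 16×554 + 54×257 + 44×1559
  = 294722
Sum of weights = 1062 + 414 + 83 + 1313 + 592 + 351 + 398 + 1321 + 1598 + 554 + 257 + 1559 = 9502
Weighted mean = 294722 / 9502 = 31.016839

31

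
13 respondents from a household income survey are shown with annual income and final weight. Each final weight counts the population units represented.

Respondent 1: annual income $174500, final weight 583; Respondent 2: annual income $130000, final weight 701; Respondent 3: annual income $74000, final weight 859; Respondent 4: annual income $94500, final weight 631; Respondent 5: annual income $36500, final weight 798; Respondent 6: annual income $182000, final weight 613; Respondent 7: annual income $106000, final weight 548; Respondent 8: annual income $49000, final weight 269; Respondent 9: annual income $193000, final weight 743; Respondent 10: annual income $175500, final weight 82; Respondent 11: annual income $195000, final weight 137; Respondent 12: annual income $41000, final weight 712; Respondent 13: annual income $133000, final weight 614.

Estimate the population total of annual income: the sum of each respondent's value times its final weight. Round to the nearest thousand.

823380000

Weighted total = 823380000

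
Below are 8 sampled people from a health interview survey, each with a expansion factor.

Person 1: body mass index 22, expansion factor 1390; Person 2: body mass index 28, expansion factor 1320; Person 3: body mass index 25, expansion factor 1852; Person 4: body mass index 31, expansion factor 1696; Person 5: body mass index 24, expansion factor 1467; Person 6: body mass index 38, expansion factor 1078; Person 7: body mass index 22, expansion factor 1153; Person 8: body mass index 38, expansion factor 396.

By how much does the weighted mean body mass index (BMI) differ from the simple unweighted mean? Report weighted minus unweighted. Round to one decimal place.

-1.2

Unweighted sum = 22 + 28 + 25 + 31 + 24 + 38 + 22 + 38 = 228
Unweighted mean = 228 / 8 = 28.5
Weighted sum = 22×1390 + 28×1320 + 25×1852 + 31×1696 + 24×1467 + 38×1078 + 22×1153 + 38×396
  = 283002
Sum of weights = 1390 + 1320 + 1852 + 1696 + 1467 + 1078 + 1153 + 396 = 10352
Weighted mean = 283002 / 10352 = 27.337906
Difference (weighted minus unweighted) = -1.1620943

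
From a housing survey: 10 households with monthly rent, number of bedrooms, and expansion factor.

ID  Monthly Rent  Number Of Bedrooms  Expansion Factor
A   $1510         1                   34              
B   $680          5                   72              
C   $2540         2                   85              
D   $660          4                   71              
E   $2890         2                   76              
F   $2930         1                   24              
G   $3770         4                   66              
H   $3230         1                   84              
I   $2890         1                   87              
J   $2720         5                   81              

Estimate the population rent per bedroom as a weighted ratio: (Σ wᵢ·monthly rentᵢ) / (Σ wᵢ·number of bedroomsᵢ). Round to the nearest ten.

880

Σ wᵢ·y = 1644910
Σ wᵢ·x = 1×34 + 5×72 + 2×85 + 4×71 + 2×76 + 1×24 + 4×66 + 1×84 + 1×87 + 5×81
  = 1864
Ratio = 1644910 / 1864 = 882.46245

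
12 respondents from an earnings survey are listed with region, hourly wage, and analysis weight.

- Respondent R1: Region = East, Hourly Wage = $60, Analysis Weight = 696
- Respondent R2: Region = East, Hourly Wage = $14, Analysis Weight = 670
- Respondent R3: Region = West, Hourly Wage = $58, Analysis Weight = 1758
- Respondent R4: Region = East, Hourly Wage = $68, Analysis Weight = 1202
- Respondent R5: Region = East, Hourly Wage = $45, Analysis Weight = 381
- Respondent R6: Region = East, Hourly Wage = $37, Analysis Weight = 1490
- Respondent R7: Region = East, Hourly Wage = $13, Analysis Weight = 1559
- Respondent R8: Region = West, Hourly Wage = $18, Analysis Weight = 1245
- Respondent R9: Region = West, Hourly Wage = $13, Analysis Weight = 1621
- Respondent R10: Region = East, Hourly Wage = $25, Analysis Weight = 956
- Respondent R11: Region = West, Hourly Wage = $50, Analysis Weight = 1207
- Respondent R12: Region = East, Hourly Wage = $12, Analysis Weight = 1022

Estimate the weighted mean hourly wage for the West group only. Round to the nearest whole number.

35

West rows: R3, R8, R9, R11
Weighted sum = 205797
Sum of weights = 1758 + 1245 + 1621 + 1207 = 5831
Weighted mean = 205797 / 5831 = 35.293603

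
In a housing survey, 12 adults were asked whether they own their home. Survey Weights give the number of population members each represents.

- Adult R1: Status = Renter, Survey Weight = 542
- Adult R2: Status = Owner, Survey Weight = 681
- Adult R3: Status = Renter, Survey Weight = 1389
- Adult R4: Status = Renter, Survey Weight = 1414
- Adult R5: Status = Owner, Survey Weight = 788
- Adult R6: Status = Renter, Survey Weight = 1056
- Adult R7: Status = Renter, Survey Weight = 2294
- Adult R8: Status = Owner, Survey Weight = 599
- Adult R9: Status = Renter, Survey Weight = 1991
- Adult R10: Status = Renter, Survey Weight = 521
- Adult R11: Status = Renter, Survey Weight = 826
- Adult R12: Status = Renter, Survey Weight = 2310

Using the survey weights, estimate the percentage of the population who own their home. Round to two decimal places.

Sum of weights for 'Owner' = 681 + 788 + 599 = 2068
Total weight = 542 + 681 + 1389 + 1414 + 788 + 1056 + 2294 + 599 + 1991 + 521 + 826 + 2310 = 14411
Weighted proportion = 2068 / 14411 = 0.14350149 → 14.350149%

14.35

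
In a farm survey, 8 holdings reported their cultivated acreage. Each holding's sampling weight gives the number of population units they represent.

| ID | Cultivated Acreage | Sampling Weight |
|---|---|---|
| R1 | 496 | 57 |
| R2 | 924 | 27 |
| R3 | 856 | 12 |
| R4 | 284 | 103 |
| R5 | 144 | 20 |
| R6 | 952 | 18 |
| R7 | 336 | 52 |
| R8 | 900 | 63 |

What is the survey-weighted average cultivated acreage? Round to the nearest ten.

Weighted sum = 186932
Sum of weights = 57 + 27 + 12 + 103 + 20 + 18 + 52 + 63 = 352
Weighted mean = 186932 / 352 = 531.05682

530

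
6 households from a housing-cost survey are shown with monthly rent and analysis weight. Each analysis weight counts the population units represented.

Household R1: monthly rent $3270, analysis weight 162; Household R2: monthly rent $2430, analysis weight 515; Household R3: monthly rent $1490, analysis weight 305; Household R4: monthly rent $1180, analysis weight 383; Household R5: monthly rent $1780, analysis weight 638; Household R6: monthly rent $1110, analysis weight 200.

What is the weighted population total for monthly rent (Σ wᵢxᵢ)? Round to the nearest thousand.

4045000

Weighted total = 4045220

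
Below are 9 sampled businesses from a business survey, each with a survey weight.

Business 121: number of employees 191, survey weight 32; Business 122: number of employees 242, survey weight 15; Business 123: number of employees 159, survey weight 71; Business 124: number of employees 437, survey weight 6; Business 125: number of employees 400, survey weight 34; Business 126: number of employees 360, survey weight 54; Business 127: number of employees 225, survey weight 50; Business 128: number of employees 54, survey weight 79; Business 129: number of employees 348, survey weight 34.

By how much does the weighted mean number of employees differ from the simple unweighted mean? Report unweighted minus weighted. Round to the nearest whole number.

Unweighted sum = 191 + 242 + 159 + 437 + 400 + 360 + 225 + 54 + 348 = 2416
Unweighted mean = 2416 / 9 = 268.44444
Weighted sum = 191×32 + 242×15 + 159×71 + 437×6 + 400×34 + 360×54 + 225×50 + 54×79 + 348×34
  = 6112 + 3630 + 11289 + 2622 + 13600 + 19440 + 11250 + 4266 + 11832 = 84041
Sum of weights = 32 + 15 + 71 + 6 + 34 + 54 + 50 + 79 + 34 = 375
Weighted mean = 84041 / 375 = 224.10933
Difference (unweighted minus weighted) = 44.335111

44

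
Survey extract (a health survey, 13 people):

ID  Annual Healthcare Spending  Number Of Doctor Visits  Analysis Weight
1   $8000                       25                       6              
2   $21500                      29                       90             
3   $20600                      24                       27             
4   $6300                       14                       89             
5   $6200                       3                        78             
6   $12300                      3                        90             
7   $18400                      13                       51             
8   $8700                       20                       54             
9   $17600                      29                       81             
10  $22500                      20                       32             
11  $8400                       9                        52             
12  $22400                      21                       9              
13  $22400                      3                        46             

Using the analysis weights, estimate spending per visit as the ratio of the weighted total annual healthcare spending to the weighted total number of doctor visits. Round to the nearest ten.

930

Σ wᵢ·y = 9913100
Σ wᵢ·x = 10685
Ratio = 9913100 / 10685 = 927.75854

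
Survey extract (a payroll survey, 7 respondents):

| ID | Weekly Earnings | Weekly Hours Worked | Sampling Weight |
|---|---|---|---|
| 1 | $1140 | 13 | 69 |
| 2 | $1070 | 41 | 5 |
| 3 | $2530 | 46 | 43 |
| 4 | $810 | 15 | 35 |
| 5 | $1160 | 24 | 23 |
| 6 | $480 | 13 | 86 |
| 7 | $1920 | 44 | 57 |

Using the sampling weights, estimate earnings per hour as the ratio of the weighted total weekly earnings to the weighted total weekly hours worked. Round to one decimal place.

Σ wᵢ·y = 398550
Σ wᵢ·x = 13×69 + 41×5 + 46×43 + 15×35 + 24×23 + 13×86 + 44×57
  = 7783
Ratio = 398550 / 7783 = 51.207761

51.2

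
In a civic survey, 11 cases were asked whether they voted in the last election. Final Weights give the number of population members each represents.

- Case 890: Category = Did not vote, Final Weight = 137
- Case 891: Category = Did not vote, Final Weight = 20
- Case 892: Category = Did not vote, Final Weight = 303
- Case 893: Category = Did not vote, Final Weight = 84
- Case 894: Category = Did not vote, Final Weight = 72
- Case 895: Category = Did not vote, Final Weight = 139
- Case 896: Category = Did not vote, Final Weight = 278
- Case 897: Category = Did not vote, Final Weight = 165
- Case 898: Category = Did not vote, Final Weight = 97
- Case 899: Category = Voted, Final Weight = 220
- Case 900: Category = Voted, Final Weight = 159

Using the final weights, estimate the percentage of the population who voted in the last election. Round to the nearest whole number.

Sum of weights for 'Voted' = 220 + 159 = 379
Total weight = 137 + 20 + 303 + 84 + 72 + 139 + 278 + 165 + 97 + 220 + 159 = 1674
Weighted proportion = 379 / 1674 = 0.22640382 → 22.640382%

23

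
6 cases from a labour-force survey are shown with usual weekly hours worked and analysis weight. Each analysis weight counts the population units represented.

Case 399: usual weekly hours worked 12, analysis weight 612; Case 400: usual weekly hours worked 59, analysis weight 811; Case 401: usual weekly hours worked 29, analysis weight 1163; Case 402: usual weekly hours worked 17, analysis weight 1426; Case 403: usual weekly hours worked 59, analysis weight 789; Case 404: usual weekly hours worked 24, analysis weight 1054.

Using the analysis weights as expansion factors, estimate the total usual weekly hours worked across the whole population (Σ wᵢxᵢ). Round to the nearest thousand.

185000

Weighted total = 185009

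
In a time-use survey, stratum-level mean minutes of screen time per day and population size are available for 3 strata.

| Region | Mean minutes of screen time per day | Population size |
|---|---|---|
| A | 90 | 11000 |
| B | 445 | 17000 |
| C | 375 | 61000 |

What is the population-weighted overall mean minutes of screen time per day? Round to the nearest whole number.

353

Σ Nₕ·x̄ₕ = 90×11000 + 445×17000 + 375×61000
  = 990000 + 7565000 + 22875000 = 31430000
Σ Nₕ = 11000 + 17000 + 61000 = 89000
Overall mean = 31430000 / 89000 = 353.14607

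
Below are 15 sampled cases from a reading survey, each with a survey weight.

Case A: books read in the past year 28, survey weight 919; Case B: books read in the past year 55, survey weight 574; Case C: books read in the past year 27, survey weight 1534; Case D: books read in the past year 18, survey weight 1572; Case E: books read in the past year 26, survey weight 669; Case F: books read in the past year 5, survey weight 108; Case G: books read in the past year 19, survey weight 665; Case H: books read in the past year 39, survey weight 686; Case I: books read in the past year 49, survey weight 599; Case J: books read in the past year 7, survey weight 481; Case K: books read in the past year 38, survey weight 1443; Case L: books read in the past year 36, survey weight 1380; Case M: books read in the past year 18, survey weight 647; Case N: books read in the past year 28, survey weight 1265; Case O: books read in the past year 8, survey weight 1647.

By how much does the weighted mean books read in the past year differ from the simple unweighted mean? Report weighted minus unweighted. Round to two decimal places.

0.18

Unweighted sum = 401
Unweighted mean = 401 / 15 = 26.733333
Weighted sum = 381813
Sum of weights = 14189
Weighted mean = 381813 / 14189 = 26.909085
Difference (weighted minus unweighted) = 0.17575117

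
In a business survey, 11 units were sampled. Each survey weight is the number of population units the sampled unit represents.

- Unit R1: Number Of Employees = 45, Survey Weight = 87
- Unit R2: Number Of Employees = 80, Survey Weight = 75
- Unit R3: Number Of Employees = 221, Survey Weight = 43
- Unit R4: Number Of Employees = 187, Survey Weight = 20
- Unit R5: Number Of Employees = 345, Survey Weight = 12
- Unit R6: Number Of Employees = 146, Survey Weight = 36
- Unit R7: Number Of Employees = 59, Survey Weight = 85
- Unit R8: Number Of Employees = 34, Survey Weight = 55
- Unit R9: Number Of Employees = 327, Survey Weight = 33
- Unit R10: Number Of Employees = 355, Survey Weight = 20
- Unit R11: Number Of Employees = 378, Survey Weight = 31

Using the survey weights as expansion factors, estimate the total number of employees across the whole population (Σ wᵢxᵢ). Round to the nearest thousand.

Weighted total = 45×87 + 80×75 + 221×43 + 187×20 + 345×12 + 146×36 + 59×85 + 34×55 + 327×33 + 355×20 + 378×31
  = 3915 + 6000 + 9503 + 3740 + 4140 + 5256 + 5015 + 1870 + 10791 + 7100 + 11718 = 69048

69000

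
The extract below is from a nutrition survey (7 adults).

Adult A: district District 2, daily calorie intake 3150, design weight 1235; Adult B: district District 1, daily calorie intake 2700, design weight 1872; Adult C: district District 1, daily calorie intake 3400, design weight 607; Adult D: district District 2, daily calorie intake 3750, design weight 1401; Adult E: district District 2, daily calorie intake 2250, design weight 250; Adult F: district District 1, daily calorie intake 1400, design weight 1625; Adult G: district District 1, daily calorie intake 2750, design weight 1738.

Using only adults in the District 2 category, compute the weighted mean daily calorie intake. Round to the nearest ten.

3360

District 2 rows: A, D, E
Weighted sum = 9706500
Sum of weights = 2886
Weighted mean = 9706500 / 2886 = 3363.3056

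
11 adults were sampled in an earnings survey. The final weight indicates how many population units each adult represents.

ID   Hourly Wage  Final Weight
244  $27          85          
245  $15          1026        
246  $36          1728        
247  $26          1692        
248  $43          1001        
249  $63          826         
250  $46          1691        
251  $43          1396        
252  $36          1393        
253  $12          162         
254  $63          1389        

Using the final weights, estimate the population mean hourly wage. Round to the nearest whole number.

Weighted sum = 27×85 + 15×1026 + 36×1728 + 26×1692 + 43×1001 + 63×826 + 46×1691 + 43×1396 + 36×1393 + 12×162 + 63×1389
  = 2295 + 15390 + 62208 + 43992 + 43043 + 52038 + 77786 + 60028 + 50148 + 1944 + 87507 = 496379
Sum of weights = 85 + 1026 + 1728 + 1692 + 1001 + 826 + 1691 + 1396 + 1393 + 162 + 1389 = 12389
Weighted mean = 496379 / 12389 = 40.066107

40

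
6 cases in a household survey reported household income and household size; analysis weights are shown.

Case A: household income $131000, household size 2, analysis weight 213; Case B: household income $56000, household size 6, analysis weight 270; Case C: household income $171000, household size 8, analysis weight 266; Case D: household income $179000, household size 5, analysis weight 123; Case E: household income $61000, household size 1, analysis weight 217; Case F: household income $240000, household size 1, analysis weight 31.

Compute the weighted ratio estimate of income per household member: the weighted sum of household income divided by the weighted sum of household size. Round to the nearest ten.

Σ wᵢ·y = 131000×213 + 56000×270 + 171000×266 + 179000×123 + 61000×217 + 240000×31
  = 27903000 + 15120000 + 45486000 + 22017000 + 13237000 + 7440000 = 131203000
Σ wᵢ·x = 2×213 + 6×270 + 8×266 + 5×123 + 1×217 + 1×31
  = 426 + 1620 + 2128 + 615 + 217 + 31 = 5037
Ratio = 131203000 / 5037 = 26047.846

26050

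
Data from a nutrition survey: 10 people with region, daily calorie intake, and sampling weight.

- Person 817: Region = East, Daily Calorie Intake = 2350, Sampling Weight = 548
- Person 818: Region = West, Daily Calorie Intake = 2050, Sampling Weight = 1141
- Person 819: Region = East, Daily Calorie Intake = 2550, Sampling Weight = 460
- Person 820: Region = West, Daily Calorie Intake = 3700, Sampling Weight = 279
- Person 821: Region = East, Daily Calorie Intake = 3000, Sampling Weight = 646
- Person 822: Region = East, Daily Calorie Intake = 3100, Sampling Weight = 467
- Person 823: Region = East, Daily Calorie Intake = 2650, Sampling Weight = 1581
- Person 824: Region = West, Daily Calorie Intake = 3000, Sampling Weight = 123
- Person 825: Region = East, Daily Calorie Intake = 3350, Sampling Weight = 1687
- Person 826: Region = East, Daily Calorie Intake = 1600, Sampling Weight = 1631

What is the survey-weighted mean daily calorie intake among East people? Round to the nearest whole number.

2606

East rows: 817, 819, 821, 822, 823, 825, 826
Weighted sum = 2350×548 + 2550×460 + 3000×646 + 3100×467 + 2650×1581 + 3350×1687 + 1600×1631
  = 1287800 + 1173000 + 1938000 + 1447700 + 4189650 + 5651450 + 2609600 = 18297200
Sum of weights = 548 + 460 + 646 + 467 + 1581 + 1687 + 1631 = 7020
Weighted mean = 18297200 / 7020 = 2606.4387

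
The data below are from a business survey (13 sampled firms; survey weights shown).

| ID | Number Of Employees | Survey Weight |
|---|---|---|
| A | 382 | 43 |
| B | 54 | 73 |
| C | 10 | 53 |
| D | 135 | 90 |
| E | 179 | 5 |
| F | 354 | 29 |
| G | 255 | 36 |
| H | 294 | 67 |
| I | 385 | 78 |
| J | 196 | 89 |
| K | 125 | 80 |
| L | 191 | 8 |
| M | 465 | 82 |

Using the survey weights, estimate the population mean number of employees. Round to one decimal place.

Weighted sum = 170219
Sum of weights = 733
Weighted mean = 170219 / 733 = 232.22237

232.2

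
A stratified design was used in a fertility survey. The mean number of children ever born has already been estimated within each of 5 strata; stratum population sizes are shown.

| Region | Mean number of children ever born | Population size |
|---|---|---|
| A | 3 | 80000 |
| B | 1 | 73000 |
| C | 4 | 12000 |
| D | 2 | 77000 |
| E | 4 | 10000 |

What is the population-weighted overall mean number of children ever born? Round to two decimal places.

Σ Nₕ·x̄ₕ = 3×80000 + 1×73000 + 4×12000 + 2×77000 + 4×10000
  = 240000 + 73000 + 48000 + 154000 + 40000 = 555000
Σ Nₕ = 80000 + 73000 + 12000 + 77000 + 10000 = 252000
Overall mean = 555000 / 252000 = 2.202381

2.20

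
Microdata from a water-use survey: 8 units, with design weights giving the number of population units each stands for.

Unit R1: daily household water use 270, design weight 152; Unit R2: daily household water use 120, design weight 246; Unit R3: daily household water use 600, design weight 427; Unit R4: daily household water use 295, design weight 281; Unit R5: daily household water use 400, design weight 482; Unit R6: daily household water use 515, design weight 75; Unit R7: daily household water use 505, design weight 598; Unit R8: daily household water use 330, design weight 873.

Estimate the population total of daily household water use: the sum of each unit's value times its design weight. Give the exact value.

Weighted total = 270×152 + 120×246 + 600×427 + 295×281 + 400×482 + 515×75 + 505×598 + 330×873
  = 41040 + 29520 + 256200 + 82895 + 192800 + 38625 + 301990 + 288090 = 1231160

1231160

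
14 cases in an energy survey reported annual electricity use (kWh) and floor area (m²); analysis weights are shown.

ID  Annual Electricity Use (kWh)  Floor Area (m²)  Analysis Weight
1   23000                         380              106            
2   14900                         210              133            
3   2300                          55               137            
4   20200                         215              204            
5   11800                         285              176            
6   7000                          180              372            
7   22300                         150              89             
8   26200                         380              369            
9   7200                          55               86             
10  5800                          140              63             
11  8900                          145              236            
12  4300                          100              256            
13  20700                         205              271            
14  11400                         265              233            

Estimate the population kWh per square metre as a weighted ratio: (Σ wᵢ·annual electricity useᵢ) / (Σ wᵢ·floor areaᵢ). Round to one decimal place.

Σ wᵢ·y = 37640600
Σ wᵢ·x = 580965
Ratio = 37640600 / 580965 = 64.789789

64.8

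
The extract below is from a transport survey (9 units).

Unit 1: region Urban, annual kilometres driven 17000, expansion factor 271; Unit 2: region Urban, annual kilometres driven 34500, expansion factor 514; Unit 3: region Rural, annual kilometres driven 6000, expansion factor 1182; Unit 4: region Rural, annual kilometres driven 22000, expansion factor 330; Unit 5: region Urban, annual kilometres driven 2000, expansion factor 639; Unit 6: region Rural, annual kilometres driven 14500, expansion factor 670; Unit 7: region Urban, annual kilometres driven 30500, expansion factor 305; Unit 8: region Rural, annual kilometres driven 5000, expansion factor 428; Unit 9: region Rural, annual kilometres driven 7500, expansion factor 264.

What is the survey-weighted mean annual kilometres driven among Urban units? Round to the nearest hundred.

Urban rows: 1, 2, 5, 7
Weighted sum = 17000×271 + 34500×514 + 2000×639 + 30500×305
  = 4607000 + 17733000 + 1278000 + 9302500 = 32920500
Sum of weights = 1729
Weighted mean = 32920500 / 1729 = 19040.197

19000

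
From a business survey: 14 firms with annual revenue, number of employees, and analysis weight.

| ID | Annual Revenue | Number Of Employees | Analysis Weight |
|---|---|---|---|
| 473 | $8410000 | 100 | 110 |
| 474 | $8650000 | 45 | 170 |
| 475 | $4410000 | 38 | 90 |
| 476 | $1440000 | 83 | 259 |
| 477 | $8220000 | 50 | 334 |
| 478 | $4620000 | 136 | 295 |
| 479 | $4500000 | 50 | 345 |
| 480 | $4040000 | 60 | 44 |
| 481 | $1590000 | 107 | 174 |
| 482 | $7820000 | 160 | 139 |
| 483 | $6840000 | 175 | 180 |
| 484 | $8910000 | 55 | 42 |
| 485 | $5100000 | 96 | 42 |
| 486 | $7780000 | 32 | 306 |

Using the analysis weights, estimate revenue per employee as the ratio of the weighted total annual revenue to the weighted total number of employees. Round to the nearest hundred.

69800

Σ wᵢ·y = 14568040000
Σ wᵢ·x = 208769
Ratio = 14568040000 / 208769 = 69780.667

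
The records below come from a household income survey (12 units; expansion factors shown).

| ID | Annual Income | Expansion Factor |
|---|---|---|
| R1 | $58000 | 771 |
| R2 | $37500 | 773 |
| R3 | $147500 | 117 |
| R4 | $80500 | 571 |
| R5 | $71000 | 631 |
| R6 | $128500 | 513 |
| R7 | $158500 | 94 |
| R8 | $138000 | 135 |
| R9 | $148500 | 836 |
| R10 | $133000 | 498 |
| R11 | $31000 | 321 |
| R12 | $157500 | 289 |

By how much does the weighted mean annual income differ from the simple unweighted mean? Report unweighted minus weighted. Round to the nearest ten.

12480

Unweighted sum = 58000 + 37500 + 147500 + 80500 + 71000 + 128500 + 158500 + 138000 + 148500 + 133000 + 31000 + 157500 = 1289500
Unweighted mean = 1289500 / 12 = 107458.33
Weighted sum = 58000×771 + 37500×773 + 147500×117 + 80500×571 + 71000×631 + 128500×513 + 158500×94 + 138000×135 + 148500×836 + 133000×498 + 31000×321 + 157500×289
  = 44718000 + 28987500 + 17257500 + 45965500 + 44801000 + 65920500 + 14899000 + 18630000 + 124146000 + 66234000 + 9951000 + 45517500 = 527027500
Sum of weights = 771 + 773 + 117 + 571 + 631 + 513 + 94 + 135 + 836 + 498 + 321 + 289 = 5549
Weighted mean = 527027500 / 5549 = 94977.023
Difference (unweighted minus weighted) = 12481.31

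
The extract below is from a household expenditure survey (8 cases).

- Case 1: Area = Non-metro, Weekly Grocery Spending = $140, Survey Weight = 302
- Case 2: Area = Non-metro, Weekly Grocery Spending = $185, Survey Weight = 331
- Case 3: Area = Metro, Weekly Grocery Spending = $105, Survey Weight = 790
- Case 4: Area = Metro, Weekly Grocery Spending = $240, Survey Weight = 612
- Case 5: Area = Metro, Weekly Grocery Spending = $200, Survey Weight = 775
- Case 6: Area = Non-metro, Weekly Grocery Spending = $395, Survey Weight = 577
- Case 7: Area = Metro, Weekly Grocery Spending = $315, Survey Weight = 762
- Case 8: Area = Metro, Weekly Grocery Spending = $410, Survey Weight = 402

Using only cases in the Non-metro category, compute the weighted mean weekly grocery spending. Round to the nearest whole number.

274

Non-metro rows: 1, 2, 6
Weighted sum = 140×302 + 185×331 + 395×577
  = 42280 + 61235 + 227915 = 331430
Sum of weights = 302 + 331 + 577 = 1210
Weighted mean = 331430 / 1210 = 273.90909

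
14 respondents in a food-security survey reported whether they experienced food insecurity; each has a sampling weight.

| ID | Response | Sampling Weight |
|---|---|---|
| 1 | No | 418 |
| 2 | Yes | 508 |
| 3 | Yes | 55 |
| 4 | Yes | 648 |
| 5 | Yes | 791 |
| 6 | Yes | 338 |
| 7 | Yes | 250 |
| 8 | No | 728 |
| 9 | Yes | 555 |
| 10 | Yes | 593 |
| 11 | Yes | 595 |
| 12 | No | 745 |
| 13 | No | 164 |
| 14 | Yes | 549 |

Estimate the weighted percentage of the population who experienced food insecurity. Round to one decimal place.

70.4

Sum of weights for 'Yes' = 508 + 55 + 648 + 791 + 338 + 250 + 555 + 593 + 595 + 549 = 4882
Total weight = 6937
Weighted proportion = 4882 / 6937 = 0.70376243 → 70.376243%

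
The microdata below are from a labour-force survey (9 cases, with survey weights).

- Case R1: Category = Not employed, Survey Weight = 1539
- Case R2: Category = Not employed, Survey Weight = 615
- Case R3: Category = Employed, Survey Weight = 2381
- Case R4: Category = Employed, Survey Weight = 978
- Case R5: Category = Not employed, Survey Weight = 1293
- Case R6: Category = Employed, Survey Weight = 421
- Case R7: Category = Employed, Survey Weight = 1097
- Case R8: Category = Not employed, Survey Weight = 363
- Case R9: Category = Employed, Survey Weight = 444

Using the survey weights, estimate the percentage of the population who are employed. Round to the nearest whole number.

58

Sum of weights for 'Employed' = 2381 + 978 + 421 + 1097 + 444 = 5321
Total weight = 1539 + 615 + 2381 + 978 + 1293 + 421 + 1097 + 363 + 444 = 9131
Weighted proportion = 5321 / 9131 = 0.58274012 → 58.274012%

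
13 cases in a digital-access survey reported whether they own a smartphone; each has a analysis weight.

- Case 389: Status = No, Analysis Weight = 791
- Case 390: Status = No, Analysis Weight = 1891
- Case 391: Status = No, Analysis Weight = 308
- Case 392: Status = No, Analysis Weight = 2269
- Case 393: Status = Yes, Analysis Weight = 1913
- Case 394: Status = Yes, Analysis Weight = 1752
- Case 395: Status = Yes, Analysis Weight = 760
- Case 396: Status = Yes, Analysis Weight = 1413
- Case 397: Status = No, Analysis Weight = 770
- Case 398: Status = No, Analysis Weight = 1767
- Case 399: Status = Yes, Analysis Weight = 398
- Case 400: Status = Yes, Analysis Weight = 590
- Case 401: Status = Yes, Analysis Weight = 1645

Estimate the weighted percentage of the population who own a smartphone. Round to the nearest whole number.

Sum of weights for 'Yes' = 1913 + 1752 + 760 + 1413 + 398 + 590 + 1645 = 8471
Total weight = 16267
Weighted proportion = 8471 / 16267 = 0.52074753 → 52.074753%

52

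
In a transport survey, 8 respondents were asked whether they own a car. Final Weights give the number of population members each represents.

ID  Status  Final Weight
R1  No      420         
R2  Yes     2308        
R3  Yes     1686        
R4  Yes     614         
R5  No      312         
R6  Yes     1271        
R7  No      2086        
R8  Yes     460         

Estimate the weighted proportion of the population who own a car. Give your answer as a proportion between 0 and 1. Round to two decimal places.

Sum of weights for 'Yes' = 2308 + 1686 + 614 + 1271 + 460 = 6339
Total weight = 420 + 2308 + 1686 + 614 + 312 + 1271 + 2086 + 460 = 9157
Weighted proportion = 6339 / 9157 = 0.69225729

0.69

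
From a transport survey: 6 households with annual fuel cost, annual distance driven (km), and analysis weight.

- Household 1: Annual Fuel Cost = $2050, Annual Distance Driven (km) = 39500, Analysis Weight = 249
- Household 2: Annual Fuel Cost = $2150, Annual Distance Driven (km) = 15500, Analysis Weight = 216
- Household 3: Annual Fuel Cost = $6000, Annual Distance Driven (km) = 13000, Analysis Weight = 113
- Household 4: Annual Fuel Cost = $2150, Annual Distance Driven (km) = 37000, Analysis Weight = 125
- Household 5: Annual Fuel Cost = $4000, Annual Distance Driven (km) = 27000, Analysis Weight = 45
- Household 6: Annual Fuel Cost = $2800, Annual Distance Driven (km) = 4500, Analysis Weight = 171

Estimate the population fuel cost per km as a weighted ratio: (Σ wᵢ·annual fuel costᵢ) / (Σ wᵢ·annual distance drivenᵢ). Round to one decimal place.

Σ wᵢ·y = 2050×249 + 2150×216 + 6000×113 + 2150×125 + 4000×45 + 2800×171
  = 510450 + 464400 + 678000 + 268750 + 180000 + 478800 = 2580400
Σ wᵢ·x = 39500×249 + 15500×216 + 13000×113 + 37000×125 + 27000×45 + 4500×171
  = 21262000
Ratio = 2580400 / 21262000 = 0.12136205

0.1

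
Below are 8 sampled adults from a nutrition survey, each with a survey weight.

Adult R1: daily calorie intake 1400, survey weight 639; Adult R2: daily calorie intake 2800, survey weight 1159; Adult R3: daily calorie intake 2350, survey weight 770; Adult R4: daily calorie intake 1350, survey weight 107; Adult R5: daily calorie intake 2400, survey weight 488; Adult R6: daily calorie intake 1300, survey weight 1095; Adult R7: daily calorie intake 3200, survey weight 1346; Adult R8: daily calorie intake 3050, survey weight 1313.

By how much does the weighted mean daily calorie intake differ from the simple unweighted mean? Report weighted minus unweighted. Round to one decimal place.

Unweighted sum = 1400 + 2800 + 2350 + 1350 + 2400 + 1300 + 3200 + 3050 = 17850
Unweighted mean = 17850 / 8 = 2231.25
Weighted sum = 1400×639 + 2800×1159 + 2350×770 + 1350×107 + 2400×488 + 1300×1095 + 3200×1346 + 3050×1313
  = 17000300
Sum of weights = 6917
Weighted mean = 17000300 / 6917 = 2457.7563
Difference (weighted minus unweighted) = 226.50625

226.5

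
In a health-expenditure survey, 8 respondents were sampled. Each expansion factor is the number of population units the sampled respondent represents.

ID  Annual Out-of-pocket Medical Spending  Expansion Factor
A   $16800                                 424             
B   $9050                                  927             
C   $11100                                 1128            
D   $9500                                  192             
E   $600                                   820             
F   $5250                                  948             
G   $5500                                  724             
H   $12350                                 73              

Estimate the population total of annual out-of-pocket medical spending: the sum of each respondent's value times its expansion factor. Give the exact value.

40209900

Weighted total = 16800×424 + 9050×927 + 11100×1128 + 9500×192 + 600×820 + 5250×948 + 5500×724 + 12350×73
  = 7123200 + 8389350 + 12520800 + 1824000 + 492000 + 4977000 + 3982000 + 901550 = 40209900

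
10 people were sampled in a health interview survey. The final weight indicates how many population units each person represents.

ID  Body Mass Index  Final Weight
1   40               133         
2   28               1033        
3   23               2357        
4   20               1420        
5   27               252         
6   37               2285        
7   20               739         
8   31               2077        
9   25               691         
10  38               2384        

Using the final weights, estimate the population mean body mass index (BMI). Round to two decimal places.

Weighted sum = 40×133 + 28×1033 + 23×2357 + 20×1420 + 27×252 + 37×2285 + 20×739 + 31×2077 + 25×691 + 38×2384
  = 5320 + 28924 + 54211 + 28400 + 6804 + 84545 + 14780 + 64387 + 17275 + 90592 = 395238
Sum of weights = 133 + 1033 + 2357 + 1420 + 252 + 2285 + 739 + 2077 + 691 + 2384 = 13371
Weighted mean = 395238 / 13371 = 29.559345

29.56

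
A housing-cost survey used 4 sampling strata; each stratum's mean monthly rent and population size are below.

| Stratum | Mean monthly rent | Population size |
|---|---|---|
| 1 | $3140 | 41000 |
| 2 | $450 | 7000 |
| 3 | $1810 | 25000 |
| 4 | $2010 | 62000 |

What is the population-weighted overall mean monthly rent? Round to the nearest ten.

Σ Nₕ·x̄ₕ = 3140×41000 + 450×7000 + 1810×25000 + 2010×62000
  = 128740000 + 3150000 + 45250000 + 124620000 = 301760000
Σ Nₕ = 41000 + 7000 + 25000 + 62000 = 135000
Overall mean = 301760000 / 135000 = 2235.2593

2240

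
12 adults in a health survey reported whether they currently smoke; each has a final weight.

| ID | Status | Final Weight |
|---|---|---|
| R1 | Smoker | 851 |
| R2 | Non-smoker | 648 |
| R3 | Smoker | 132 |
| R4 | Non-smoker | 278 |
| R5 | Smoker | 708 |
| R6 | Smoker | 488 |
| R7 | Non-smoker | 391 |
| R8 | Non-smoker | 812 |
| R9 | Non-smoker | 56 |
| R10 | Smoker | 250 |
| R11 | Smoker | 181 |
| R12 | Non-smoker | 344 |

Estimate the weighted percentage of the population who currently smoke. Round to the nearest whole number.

Sum of weights for 'Smoker' = 851 + 132 + 708 + 488 + 250 + 181 = 2610
Total weight = 5139
Weighted proportion = 2610 / 5139 = 0.50788091 → 50.788091%

51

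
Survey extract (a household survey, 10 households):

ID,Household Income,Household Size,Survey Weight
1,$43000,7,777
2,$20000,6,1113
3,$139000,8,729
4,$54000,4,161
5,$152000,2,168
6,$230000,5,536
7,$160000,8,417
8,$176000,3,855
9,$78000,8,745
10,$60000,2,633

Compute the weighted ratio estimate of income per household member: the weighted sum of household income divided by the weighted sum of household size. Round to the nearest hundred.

Σ wᵢ·y = 43000×777 + 20000×1113 + 139000×729 + 54000×161 + 152000×168 + 230000×536 + 160000×417 + 176000×855 + 78000×745 + 60000×633
  = 33411000 + 22260000 + 101331000 + 8694000 + 25536000 + 123280000 + 66720000 + 150480000 + 58110000 + 37980000 = 627802000
Σ wᵢ·x = 7×777 + 6×1113 + 8×729 + 4×161 + 2×168 + 5×536 + 8×417 + 3×855 + 8×745 + 2×633
  = 5439 + 6678 + 5832 + 644 + 336 + 2680 + 3336 + 2565 + 5960 + 1266 = 34736
Ratio = 627802000 / 34736 = 18073.526

18100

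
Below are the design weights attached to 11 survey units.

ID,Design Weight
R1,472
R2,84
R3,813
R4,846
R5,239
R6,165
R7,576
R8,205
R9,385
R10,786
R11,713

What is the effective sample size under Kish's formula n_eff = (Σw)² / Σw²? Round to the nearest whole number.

8

Σ wᵢ = 472 + 84 + 813 + 846 + 239 + 165 + 576 + 205 + 385 + 786 + 713 = 5284
Σ wᵢ² = 3339062
n_eff = 5284² / 3339062 = 27920656 / 3339062 = 8.3618262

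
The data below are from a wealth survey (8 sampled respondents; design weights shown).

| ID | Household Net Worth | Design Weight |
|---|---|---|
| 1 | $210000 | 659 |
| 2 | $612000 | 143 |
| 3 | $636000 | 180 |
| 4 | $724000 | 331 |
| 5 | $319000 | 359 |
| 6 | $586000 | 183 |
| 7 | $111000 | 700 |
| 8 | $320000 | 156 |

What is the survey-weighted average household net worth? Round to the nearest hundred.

Weighted sum = 210000×659 + 612000×143 + 636000×180 + 724000×331 + 319000×359 + 586000×183 + 111000×700 + 320000×156
  = 138390000 + 87516000 + 114480000 + 239644000 + 114521000 + 107238000 + 77700000 + 49920000 = 929409000
Sum of weights = 659 + 143 + 180 + 331 + 359 + 183 + 700 + 156 = 2711
Weighted mean = 929409000 / 2711 = 342828.85

342800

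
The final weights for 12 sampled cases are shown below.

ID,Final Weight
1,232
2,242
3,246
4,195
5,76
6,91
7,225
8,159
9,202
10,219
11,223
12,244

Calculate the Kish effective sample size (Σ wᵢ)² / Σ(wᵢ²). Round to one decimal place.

11.1

Σ wᵢ = 232 + 242 + 246 + 195 + 76 + 91 + 225 + 159 + 202 + 219 + 223 + 244 = 2354
Σ wᵢ² = 498922
n_eff = 2354² / 498922 = 5541316 / 498922 = 11.106578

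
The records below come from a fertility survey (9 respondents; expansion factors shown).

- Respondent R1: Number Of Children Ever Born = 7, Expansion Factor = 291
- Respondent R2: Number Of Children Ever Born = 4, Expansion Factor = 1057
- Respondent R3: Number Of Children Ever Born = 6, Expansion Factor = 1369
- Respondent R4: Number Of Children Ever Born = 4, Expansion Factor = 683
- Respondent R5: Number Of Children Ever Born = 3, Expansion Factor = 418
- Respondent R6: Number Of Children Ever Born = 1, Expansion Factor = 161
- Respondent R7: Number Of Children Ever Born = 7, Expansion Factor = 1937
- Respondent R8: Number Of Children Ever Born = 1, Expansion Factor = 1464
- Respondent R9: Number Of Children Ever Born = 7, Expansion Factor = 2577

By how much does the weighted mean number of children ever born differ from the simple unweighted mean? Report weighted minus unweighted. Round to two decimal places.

Unweighted sum = 40
Unweighted mean = 40 / 9 = 4.4444444
Weighted sum = 51688
Sum of weights = 291 + 1057 + 1369 + 683 + 418 + 161 + 1937 + 1464 + 2577 = 9957
Weighted mean = 51688 / 9957 = 5.1911218
Difference (weighted minus unweighted) = 0.74667738

0.75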